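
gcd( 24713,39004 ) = 1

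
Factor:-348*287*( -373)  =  37253748  =  2^2*3^1*7^1*29^1*41^1*373^1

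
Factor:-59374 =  - 2^1*7^1*4241^1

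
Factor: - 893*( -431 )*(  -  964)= - 371027212 = - 2^2*19^1*47^1*241^1* 431^1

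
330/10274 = 15/467 = 0.03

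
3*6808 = 20424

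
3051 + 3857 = 6908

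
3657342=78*46889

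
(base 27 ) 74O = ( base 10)5235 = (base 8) 12163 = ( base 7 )21156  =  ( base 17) 111g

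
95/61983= 95/61983=0.00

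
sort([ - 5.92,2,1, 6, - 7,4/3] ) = [ - 7, - 5.92,1, 4/3,2,6] 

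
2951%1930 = 1021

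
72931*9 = 656379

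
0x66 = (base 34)30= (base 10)102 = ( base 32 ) 36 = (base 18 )5c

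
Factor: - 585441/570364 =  -2^( - 2 ) *3^3*21683^1* 142591^(- 1 )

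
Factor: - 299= - 13^1*23^1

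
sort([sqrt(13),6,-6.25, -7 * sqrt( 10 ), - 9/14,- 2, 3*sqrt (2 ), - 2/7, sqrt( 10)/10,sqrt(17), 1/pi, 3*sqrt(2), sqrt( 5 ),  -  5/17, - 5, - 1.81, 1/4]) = [  -  7*sqrt( 10 ),- 6.25, - 5 , - 2, - 1.81 ,-9/14, - 5/17, - 2/7,1/4, sqrt(10 ) /10 , 1/pi,sqrt( 5 ), sqrt( 13 ), sqrt(17 ),3*sqrt(2 ),3*sqrt(2 ),6]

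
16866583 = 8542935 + 8323648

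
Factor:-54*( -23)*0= 0 = 0^1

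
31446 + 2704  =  34150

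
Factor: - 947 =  - 947^1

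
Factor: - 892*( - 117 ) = 2^2*3^2*13^1*223^1 = 104364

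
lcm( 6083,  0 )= 0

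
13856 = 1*13856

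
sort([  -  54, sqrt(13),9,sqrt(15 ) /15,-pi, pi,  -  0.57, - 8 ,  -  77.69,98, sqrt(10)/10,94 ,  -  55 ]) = [ - 77.69,- 55,- 54, - 8,  -  pi, -0.57 , sqrt( 15)/15,sqrt(10) /10,  pi,sqrt( 13 ) , 9, 94,98] 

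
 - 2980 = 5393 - 8373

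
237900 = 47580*5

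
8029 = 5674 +2355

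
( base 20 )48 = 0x58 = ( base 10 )88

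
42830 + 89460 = 132290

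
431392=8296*52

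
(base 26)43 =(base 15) 72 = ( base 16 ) 6b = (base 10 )107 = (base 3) 10222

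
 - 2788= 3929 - 6717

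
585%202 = 181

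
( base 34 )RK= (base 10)938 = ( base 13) 572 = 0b1110101010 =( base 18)2g2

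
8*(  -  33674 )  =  -269392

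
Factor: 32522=2^1*7^1 *23^1*101^1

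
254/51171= 254/51171 = 0.00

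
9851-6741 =3110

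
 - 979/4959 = - 1  +  3980/4959 = - 0.20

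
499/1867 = 499/1867 = 0.27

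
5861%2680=501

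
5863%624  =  247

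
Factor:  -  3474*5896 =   -  2^4*3^2*11^1*67^1*193^1= - 20482704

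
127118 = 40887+86231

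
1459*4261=6216799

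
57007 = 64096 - 7089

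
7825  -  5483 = 2342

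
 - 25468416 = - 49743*512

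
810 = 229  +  581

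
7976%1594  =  6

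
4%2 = 0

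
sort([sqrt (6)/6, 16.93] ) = [sqrt(6)/6, 16.93] 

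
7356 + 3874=11230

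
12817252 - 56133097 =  - 43315845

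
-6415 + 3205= -3210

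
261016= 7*37288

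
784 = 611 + 173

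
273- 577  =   - 304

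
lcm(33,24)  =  264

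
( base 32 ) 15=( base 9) 41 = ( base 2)100101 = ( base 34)13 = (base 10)37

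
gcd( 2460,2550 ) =30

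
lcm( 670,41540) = 41540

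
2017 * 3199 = 6452383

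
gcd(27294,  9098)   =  9098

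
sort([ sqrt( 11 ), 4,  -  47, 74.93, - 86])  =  [ - 86 ,-47,sqrt( 11 ),  4, 74.93]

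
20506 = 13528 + 6978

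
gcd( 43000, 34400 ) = 8600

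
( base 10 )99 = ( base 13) 78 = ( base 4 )1203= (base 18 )59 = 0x63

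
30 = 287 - 257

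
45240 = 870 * 52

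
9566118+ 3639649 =13205767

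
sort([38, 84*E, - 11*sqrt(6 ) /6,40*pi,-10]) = [-10,-11*sqrt( 6 )/6,38,40*pi, 84*E ] 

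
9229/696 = 9229/696 = 13.26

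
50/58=25/29 = 0.86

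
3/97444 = 3/97444 = 0.00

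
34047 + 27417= 61464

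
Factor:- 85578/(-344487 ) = 28526/114829 = 2^1*11^(-2 ) *13^( - 1)  *17^1*73^(-1) * 839^1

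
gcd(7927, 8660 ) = 1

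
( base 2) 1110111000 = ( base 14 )4C0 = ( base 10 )952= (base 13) 583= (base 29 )13O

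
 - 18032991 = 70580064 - 88613055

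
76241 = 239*319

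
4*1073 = 4292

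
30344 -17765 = 12579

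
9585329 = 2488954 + 7096375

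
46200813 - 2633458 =43567355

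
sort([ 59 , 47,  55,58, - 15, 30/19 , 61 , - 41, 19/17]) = [ - 41, - 15, 19/17,30/19,47,55, 58, 59, 61 ]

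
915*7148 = 6540420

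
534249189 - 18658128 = 515591061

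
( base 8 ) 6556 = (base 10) 3438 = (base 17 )bf4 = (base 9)4640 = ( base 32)3be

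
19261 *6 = 115566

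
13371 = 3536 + 9835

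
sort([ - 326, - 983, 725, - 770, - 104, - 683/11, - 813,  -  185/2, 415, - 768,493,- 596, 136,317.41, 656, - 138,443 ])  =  [ - 983, - 813, - 770, - 768, - 596, - 326,-138, - 104, - 185/2, - 683/11,136, 317.41  ,  415 , 443, 493, 656,725 ] 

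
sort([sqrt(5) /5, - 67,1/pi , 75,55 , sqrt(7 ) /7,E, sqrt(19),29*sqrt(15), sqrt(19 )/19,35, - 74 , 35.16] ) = [  -  74, -67,sqrt( 19)/19, 1/pi,sqrt(7) /7,sqrt(5)/5,  E, sqrt ( 19),  35, 35.16, 55, 75,29*sqrt(  15)] 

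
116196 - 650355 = -534159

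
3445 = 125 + 3320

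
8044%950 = 444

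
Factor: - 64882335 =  - 3^1*5^1 * 7^1*53^1 * 89^1*131^1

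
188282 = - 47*( - 4006 ) 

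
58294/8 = 7286 + 3/4 =7286.75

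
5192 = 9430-4238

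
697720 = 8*87215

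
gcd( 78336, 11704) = 8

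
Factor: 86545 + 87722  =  174267 = 3^2 * 17^2*67^1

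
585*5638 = 3298230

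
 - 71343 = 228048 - 299391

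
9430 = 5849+3581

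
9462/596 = 4731/298 = 15.88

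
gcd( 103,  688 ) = 1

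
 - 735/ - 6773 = 735/6773 = 0.11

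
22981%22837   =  144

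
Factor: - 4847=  - 37^1* 131^1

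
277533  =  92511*3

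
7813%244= 5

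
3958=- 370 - -4328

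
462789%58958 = 50083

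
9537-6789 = 2748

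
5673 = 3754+1919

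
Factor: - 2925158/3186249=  - 2^1*3^(-1)*11^( - 1 )*1171^1*1249^1*96553^( - 1)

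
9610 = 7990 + 1620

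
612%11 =7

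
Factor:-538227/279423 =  - 3^( - 1)*131^( - 1 ) * 757^1 = - 757/393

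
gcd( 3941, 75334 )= 7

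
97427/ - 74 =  - 1317 + 31/74 = - 1316.58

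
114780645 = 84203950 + 30576695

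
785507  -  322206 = 463301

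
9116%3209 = 2698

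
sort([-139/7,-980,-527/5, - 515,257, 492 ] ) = [- 980,- 515, - 527/5,-139/7,257, 492 ]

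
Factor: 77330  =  2^1*5^1 * 11^1*19^1*37^1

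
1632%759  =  114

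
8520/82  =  103+37/41 =103.90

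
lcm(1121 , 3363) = 3363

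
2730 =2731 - 1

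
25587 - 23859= 1728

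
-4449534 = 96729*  ( - 46 )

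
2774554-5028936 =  - 2254382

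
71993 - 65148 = 6845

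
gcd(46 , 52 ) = 2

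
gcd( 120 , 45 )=15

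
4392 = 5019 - 627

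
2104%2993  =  2104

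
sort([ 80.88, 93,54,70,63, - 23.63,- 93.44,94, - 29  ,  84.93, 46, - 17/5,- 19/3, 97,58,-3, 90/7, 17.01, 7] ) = [ - 93.44,- 29,- 23.63,-19/3,-17/5, - 3 , 7,90/7, 17.01 , 46, 54, 58,63,70, 80.88,84.93,93, 94,97 ]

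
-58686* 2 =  - 117372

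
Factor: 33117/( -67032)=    - 83/168 = - 2^ (  -  3 )*3^( -1) * 7^(-1) * 83^1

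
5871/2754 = 1957/918 = 2.13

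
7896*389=3071544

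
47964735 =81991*585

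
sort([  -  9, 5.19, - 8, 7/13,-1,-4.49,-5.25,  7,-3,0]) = [- 9,-8,-5.25, - 4.49,-3, - 1, 0,7/13,5.19,7 ] 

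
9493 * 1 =9493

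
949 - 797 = 152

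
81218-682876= -601658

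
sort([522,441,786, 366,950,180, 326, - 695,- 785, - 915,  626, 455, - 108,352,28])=[ - 915,- 785, - 695,-108,28, 180,326,352,366,441, 455,522, 626 , 786,950 ] 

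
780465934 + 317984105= 1098450039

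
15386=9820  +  5566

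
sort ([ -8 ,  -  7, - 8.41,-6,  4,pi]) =[ - 8.41,  -  8 ,-7, - 6, pi,4 ] 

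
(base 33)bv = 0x18a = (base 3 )112121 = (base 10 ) 394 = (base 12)28A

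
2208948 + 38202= 2247150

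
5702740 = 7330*778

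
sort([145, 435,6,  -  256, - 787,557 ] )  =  [ - 787, - 256, 6,145,435, 557] 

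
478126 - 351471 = 126655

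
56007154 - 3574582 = 52432572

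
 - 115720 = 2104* ( - 55) 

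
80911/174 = 465 + 1/174= 465.01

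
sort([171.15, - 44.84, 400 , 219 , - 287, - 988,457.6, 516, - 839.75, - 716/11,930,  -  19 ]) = [ - 988, - 839.75, - 287, - 716/11,  -  44.84, - 19,  171.15,219, 400 , 457.6,  516, 930]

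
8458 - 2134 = 6324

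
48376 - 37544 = 10832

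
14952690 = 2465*6066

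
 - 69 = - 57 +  - 12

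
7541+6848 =14389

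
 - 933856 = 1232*(-758)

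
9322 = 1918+7404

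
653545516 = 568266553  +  85278963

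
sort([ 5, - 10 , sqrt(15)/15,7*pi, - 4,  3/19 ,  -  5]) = [ -10, - 5,- 4,3/19,sqrt( 15)/15,5,7 *pi ] 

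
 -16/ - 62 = 8/31 = 0.26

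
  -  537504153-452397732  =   - 989901885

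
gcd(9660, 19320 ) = 9660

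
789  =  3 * 263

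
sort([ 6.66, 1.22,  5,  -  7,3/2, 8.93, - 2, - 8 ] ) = [  -  8, - 7,-2,1.22,3/2,5,6.66,8.93 ]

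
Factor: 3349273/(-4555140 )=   -2^ (-2)*3^(-1)*5^ ( - 1) * 31^( - 2 )*79^(-1 )* 3349273^1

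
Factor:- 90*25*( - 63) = 141750 =2^1*3^4*5^3*7^1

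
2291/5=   2291/5= 458.20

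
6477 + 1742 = 8219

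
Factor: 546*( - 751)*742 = -2^2*3^1 * 7^2*13^1 * 53^1*751^1 = -  304254132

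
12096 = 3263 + 8833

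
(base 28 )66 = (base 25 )6o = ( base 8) 256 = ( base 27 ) 6c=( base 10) 174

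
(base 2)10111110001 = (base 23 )2K3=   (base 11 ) 1163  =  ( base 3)2002100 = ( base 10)1521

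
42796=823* 52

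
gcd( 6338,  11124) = 2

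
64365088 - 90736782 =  - 26371694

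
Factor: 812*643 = 522116=2^2*7^1*29^1*643^1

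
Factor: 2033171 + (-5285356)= - 5^1*17^1*38261^1 = - 3252185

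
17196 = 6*2866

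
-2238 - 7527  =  - 9765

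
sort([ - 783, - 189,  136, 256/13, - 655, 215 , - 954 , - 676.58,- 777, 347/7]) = [-954, - 783,  -  777, - 676.58, - 655, - 189, 256/13, 347/7, 136, 215 ] 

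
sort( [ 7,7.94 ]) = [7,7.94]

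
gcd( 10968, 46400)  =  8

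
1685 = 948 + 737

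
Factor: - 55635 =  - 3^1*5^1*3709^1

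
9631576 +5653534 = 15285110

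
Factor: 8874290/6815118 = 3^( - 1)*5^1*29^1 * 71^1*431^1*1135853^( - 1)= 4437145/3407559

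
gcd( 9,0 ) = 9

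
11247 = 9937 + 1310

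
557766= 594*939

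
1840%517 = 289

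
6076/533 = 6076/533 = 11.40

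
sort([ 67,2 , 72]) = [ 2,67, 72 ] 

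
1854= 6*309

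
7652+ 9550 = 17202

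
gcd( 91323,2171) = 1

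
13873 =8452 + 5421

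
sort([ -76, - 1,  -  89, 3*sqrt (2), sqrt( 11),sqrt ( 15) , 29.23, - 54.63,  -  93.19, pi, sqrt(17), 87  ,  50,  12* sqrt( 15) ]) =[  -  93.19, - 89,-76, - 54.63, - 1, pi, sqrt( 11), sqrt( 15),sqrt(17), 3 *sqrt( 2), 29.23,12*sqrt( 15 ),50, 87 ] 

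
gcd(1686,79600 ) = 2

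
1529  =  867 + 662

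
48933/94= 520 + 53/94 = 520.56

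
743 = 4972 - 4229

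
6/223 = 6/223 = 0.03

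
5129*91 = 466739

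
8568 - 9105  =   - 537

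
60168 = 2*30084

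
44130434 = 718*61463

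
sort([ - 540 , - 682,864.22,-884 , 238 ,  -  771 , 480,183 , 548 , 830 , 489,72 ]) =[  -  884,-771,- 682 , - 540,72,183,238,480,489,548, 830,  864.22]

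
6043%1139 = 348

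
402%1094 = 402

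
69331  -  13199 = 56132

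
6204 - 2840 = 3364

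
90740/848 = 107 + 1/212= 107.00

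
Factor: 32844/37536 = 2^ ( - 3)*7^1 = 7/8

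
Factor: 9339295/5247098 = 2^( -1)*5^1*7^1 * 41^( - 1 )*61^( - 1)*1049^( - 1 )*266837^1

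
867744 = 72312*12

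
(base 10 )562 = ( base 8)1062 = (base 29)jb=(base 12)3aa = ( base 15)277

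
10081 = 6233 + 3848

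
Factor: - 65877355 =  - 5^1*  89^1*317^1*467^1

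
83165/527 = 83165/527 = 157.81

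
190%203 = 190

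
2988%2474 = 514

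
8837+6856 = 15693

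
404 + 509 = 913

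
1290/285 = 86/19 = 4.53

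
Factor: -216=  - 2^3  *  3^3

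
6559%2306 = 1947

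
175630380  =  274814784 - 99184404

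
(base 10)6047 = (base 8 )13637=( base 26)8of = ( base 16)179f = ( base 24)ABN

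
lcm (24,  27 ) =216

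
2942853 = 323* 9111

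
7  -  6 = 1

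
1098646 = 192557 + 906089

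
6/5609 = 6/5609 = 0.00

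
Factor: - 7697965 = -5^1 * 11^1*67^1*2089^1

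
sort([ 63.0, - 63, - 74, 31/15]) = [ - 74, - 63 , 31/15, 63.0]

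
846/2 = 423 =423.00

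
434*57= 24738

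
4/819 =4/819 = 0.00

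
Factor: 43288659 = 3^2 * 43^1 *111857^1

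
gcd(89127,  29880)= 9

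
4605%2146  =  313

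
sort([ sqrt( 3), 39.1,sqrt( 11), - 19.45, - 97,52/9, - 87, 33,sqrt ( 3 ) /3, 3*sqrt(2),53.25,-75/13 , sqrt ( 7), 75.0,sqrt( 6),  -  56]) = [-97, - 87,- 56, - 19.45,-75/13,  sqrt( 3) /3, sqrt(3),sqrt(6), sqrt( 7),sqrt( 11),3 * sqrt( 2 ), 52/9,33,39.1,53.25, 75.0 ] 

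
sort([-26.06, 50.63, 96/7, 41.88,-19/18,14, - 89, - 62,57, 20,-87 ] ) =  [ - 89, - 87, - 62, - 26.06, - 19/18, 96/7, 14, 20, 41.88, 50.63 , 57 ] 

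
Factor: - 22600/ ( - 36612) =2^1*3^( - 4)*5^2  =  50/81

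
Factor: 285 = 3^1*5^1*19^1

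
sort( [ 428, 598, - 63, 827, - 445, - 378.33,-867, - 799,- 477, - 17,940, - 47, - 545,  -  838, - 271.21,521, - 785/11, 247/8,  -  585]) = [  -  867, - 838, - 799, - 585, - 545,-477, - 445, - 378.33, - 271.21,-785/11, - 63 , - 47, - 17,247/8,428,521,598,827, 940]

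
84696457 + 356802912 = 441499369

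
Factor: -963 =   -  3^2*107^1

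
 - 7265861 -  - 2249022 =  -5016839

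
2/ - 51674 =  - 1/25837 = - 0.00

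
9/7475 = 9/7475 = 0.00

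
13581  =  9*1509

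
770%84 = 14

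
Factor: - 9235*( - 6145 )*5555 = 5^3*11^1*101^1*1229^1*1847^1 = 315241111625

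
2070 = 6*345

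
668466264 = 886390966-217924702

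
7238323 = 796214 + 6442109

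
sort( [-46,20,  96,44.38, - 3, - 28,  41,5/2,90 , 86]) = [ - 46 , - 28 , - 3,5/2,20,41, 44.38, 86,90,96]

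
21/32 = 21/32 = 0.66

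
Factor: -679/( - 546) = 97/78 = 2^( - 1 ) * 3^(  -  1)*13^(  -  1)*97^1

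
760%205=145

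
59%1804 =59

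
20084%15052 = 5032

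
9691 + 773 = 10464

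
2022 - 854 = 1168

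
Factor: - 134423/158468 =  - 2^( - 2)*173^( -1) *587^1= - 587/692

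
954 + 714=1668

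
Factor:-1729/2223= - 3^( - 2)*7^1 = -7/9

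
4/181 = 4/181 = 0.02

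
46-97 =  - 51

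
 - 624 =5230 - 5854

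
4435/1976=2+ 483/1976 = 2.24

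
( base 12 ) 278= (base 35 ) AU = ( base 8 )574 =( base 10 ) 380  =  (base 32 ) bs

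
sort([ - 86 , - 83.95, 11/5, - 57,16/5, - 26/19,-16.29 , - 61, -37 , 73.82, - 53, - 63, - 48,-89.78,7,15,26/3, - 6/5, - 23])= [ - 89.78,  -  86,-83.95 ,-63, - 61, - 57, - 53, -48, - 37, - 23, - 16.29,-26/19,- 6/5, 11/5, 16/5,7, 26/3,15,  73.82]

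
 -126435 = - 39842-86593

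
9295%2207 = 467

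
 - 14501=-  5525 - 8976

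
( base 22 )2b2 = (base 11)A02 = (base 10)1212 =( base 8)2274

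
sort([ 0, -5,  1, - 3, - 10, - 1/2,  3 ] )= [ - 10,- 5, -3,-1/2 , 0,  1, 3 ]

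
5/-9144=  - 1+9139/9144= - 0.00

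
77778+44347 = 122125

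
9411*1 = 9411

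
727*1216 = 884032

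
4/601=4/601 = 0.01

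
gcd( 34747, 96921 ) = 1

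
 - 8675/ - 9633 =8675/9633 = 0.90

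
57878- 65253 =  - 7375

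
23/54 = 23/54 = 0.43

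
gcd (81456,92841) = 3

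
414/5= 414/5  =  82.80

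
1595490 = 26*61365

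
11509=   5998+5511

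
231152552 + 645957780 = 877110332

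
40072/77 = 520 + 32/77 = 520.42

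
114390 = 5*22878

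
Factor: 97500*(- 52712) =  - 5139420000 = -2^5*3^1*5^4*11^1*13^1*599^1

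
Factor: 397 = 397^1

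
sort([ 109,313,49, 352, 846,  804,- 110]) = [ - 110,49, 109,313,352, 804,846]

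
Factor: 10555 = 5^1 * 2111^1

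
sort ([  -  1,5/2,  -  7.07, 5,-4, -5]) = [- 7.07, - 5,  -  4,-1,5/2,5 ]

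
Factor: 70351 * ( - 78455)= - 5^1*13^1 * 17^1*71^1*70351^1 = -5519387705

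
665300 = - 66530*(-10 ) 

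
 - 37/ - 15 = 2 + 7/15  =  2.47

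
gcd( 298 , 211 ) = 1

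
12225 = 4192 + 8033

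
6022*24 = 144528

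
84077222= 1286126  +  82791096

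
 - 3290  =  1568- 4858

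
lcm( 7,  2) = 14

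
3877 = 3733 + 144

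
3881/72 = 53 + 65/72 = 53.90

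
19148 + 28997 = 48145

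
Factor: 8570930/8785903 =2^1*5^1 * 7^( -1) *59^1* 73^1*199^1*1255129^( - 1)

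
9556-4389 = 5167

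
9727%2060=1487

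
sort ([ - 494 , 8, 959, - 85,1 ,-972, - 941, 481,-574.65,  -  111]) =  [ -972, - 941, - 574.65, - 494, - 111,-85,1,8,481, 959]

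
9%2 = 1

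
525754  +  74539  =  600293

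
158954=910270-751316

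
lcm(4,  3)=12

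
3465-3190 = 275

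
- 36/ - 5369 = 36/5369 = 0.01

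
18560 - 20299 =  - 1739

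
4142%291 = 68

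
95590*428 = 40912520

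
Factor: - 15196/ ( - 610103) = 2^2*13^( - 1)*29^1*71^( - 1 )* 131^1*661^( - 1 )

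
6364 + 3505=9869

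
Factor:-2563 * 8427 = - 3^1*11^1*53^2*233^1 = - 21598401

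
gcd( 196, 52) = 4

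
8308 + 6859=15167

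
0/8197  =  0 = 0.00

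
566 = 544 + 22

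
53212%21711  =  9790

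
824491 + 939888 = 1764379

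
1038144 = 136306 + 901838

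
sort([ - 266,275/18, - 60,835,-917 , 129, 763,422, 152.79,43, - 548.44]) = [ - 917, - 548.44, - 266, - 60,275/18,43,129,  152.79, 422, 763, 835]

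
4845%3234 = 1611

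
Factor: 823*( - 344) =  - 2^3*43^1*823^1 = - 283112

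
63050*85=5359250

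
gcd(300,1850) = 50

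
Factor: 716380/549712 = 245/188=2^( - 2)*  5^1*7^2*47^( - 1)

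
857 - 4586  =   - 3729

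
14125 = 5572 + 8553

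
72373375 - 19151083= 53222292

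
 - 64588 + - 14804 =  - 79392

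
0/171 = 0 = 0.00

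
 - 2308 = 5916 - 8224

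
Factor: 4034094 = 2^1*3^1*672349^1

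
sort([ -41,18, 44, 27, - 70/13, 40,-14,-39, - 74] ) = [ - 74  , - 41, - 39, - 14,-70/13,18, 27,  40, 44 ] 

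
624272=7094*88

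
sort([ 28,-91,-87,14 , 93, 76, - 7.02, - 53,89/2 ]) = [ - 91 ,- 87 , - 53,-7.02 , 14,28,  89/2, 76,93] 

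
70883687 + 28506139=99389826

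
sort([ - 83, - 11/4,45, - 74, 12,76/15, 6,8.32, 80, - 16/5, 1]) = [  -  83,- 74, - 16/5, - 11/4,1, 76/15 , 6, 8.32,12,45, 80 ]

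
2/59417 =2/59417 =0.00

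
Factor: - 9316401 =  - 3^1*3105467^1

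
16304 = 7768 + 8536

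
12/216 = 1/18 = 0.06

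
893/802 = 893/802= 1.11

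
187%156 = 31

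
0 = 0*13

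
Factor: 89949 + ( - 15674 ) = 5^2*2971^1 = 74275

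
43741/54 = 43741/54=810.02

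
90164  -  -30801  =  120965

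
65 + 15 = 80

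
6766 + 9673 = 16439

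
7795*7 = 54565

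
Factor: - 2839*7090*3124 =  - 2^3 *5^1*11^1*17^1*71^1 *167^1*709^1 = - 62881465240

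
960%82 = 58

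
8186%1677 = 1478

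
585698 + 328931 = 914629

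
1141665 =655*1743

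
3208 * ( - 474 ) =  - 1520592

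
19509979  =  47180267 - 27670288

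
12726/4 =3181  +  1/2 =3181.50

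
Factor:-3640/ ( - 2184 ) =3^ ( - 1)*5^1  =  5/3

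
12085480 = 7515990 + 4569490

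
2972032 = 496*5992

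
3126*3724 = 11641224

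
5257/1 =5257=5257.00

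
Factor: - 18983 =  - 41^1*463^1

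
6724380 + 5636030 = 12360410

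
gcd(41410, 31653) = 1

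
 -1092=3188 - 4280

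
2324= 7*332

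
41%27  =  14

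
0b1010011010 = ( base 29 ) ms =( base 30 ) m6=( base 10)666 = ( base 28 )nm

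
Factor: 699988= 2^2 * 103^1 * 1699^1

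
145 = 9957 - 9812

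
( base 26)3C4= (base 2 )100100101000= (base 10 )2344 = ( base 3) 10012211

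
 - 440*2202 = -968880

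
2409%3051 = 2409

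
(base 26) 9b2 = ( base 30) 72C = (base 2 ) 1100011100100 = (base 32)674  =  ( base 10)6372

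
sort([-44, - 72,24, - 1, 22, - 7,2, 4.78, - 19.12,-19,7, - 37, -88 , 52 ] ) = [ -88, - 72, - 44, - 37, - 19.12, - 19, - 7, - 1,2,4.78,  7, 22,24 , 52]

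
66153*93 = 6152229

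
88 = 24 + 64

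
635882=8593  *74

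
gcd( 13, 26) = 13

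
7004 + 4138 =11142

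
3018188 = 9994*302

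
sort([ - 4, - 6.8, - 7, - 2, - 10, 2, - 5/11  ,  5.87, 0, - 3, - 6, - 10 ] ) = [ - 10, - 10, - 7, - 6.8, - 6,- 4, - 3, - 2,-5/11 , 0 , 2,  5.87]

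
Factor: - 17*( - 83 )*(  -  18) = - 25398 =-2^1*3^2*17^1 *83^1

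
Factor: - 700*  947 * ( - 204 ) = 2^4*3^1*5^2*7^1*17^1*947^1 = 135231600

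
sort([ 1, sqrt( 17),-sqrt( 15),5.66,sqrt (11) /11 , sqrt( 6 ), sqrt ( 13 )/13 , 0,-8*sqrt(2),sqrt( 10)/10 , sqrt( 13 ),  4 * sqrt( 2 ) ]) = [ - 8*sqrt( 2 ) , - sqrt(15 ), 0,sqrt( 13)/13, sqrt( 11)/11,sqrt(10)/10,1 , sqrt( 6) , sqrt( 13), sqrt( 17), 4*sqrt( 2 ), 5.66]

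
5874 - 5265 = 609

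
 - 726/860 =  - 363/430 = - 0.84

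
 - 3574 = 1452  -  5026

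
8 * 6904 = 55232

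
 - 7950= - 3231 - 4719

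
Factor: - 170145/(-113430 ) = 3/2  =  2^(-1)*3^1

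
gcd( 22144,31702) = 2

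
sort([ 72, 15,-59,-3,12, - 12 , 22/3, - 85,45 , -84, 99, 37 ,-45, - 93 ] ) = [ - 93,-85,  -  84,-59,- 45,-12,-3, 22/3,12,15, 37 , 45,  72,99 ] 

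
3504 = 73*48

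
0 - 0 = 0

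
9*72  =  648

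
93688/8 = 11711 = 11711.00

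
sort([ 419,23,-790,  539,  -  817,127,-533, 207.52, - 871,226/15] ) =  [ - 871,-817, - 790, -533 , 226/15 , 23,  127, 207.52, 419,539]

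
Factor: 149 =149^1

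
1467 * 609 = 893403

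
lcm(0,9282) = 0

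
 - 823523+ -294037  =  - 1117560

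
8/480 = 1/60 = 0.02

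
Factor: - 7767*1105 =-3^2*5^1 * 13^1 * 17^1 * 863^1= -  8582535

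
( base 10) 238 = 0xee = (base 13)154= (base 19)ca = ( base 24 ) 9m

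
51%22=7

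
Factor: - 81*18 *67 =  - 97686 = - 2^1*3^6*67^1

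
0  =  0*9806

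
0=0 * 796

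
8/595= 8/595 = 0.01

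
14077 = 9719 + 4358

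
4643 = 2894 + 1749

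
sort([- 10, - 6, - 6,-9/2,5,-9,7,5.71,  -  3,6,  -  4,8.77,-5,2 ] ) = [ - 10, - 9,  -  6, - 6 , - 5, - 9/2,  -  4 ,  -  3,2,5 , 5.71,6, 7, 8.77 ]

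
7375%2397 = 184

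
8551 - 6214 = 2337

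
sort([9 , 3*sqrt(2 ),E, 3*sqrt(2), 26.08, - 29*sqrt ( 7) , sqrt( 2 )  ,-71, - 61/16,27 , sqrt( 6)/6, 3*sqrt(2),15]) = [ - 29*sqrt ( 7), - 71, - 61/16, sqrt (6)/6,sqrt(2), E,3*sqrt( 2 ) , 3*sqrt( 2 ), 3*sqrt(2),9,  15, 26.08,27]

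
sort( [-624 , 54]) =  [ - 624, 54 ]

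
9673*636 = 6152028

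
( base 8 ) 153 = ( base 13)83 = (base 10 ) 107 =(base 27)3q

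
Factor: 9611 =7^1*1373^1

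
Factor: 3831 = 3^1*1277^1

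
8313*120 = 997560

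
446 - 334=112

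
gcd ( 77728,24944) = 16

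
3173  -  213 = 2960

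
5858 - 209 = 5649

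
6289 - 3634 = 2655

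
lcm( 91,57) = 5187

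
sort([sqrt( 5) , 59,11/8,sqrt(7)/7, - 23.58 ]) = [ - 23.58,sqrt( 7 )/7,11/8, sqrt(5), 59 ]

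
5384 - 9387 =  - 4003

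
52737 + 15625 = 68362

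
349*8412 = 2935788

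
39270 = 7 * 5610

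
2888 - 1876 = 1012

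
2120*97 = 205640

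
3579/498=1193/166 = 7.19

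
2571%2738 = 2571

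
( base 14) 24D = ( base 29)fq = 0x1CD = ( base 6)2045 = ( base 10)461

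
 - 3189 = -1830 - 1359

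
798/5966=21/157  =  0.13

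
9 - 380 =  - 371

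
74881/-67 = -1118+25/67= - 1117.63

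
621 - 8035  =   - 7414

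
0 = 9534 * 0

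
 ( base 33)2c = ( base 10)78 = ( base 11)71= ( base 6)210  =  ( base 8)116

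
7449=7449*1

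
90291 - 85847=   4444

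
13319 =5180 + 8139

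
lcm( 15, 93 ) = 465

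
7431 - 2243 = 5188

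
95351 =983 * 97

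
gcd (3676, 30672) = 4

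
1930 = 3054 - 1124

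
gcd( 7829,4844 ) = 1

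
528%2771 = 528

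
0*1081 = 0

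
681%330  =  21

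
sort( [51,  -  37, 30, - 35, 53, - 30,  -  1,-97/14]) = [ - 37, -35,-30, - 97/14, - 1,30,51, 53 ] 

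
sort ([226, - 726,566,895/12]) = [ - 726, 895/12,226 , 566 ]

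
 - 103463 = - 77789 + -25674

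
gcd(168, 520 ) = 8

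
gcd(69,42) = 3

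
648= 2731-2083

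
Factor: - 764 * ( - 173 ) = 132172 = 2^2*173^1 * 191^1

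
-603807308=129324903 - 733132211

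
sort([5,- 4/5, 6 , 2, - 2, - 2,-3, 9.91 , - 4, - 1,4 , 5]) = [ - 4, - 3, - 2, - 2 , - 1,- 4/5 , 2, 4, 5, 5, 6, 9.91 ] 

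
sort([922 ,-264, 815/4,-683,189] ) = [ - 683, - 264,  189, 815/4, 922]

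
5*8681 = 43405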